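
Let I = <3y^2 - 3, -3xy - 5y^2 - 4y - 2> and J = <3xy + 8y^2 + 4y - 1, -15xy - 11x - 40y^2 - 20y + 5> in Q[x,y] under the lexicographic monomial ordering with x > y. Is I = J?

For a fixed monomial order, each ideal has a unique reduced Gröbner basis; comparing bases decides equality.
Buchberger on the first generating set:
f_1 = 3y^2 - 3, LT = y^2.
f_2 = -3xy - 5y^2 - 4y - 2, LT = xy.

S(f_1,f_2): lcm = xy^2. S = -x - 5/3y^3 - 4/3y^2 - 2/3y.
  leading term x: no divisor's leading term divides it; move -x to the remainder.
  leading term y^3: subtract (-5/9y)·f_1 from -5/3y^3 - 4/3y^2 - 2/3y → -4/3y^2 - 7/3y
  leading term y^2: subtract (-4/9)·f_1 from -4/3y^2 - 7/3y → -7/3y - 4/3
  leading term y: no divisor's leading term divides it; move -7/3y to the remainder.
  leading term 1: no divisor's leading term divides it; move -4/3 to the remainder.
  remainder -x - 7/3y - 4/3 ≠ 0; add g_3 = -x - 7/3y - 4/3 to the basis.

The other S-polynomials (S(f_1,g_3), S(f_2,g_3)) all reduce to 0 modulo the current basis, so we have a Gröbner basis.
Inter-reduce: drop elements whose leading term is divisible by another's, tail-reduce, and make monic.
Reduced Gröbner basis: {x + 7/3y + 4/3, y^2 - 1}.

Buchberger on the second generating set:
h_1 = 3xy + 8y^2 + 4y - 1, LT = xy.
h_2 = -15xy - 11x - 40y^2 - 20y + 5, LT = xy.

S(h_1,h_2): lcm = xy. S = -11/15x.
  leading term x: no divisor's leading term divides it; move -11/15x to the remainder.
  remainder -11/15x ≠ 0; add k_3 = -11/15x to the basis.

S(h_1,k_3): lcm = xy. S = 8/3y^2 + 4/3y - 1/3.
  leading term y^2: no divisor's leading term divides it; move 8/3y^2 to the remainder.
  leading term y: no divisor's leading term divides it; move 4/3y to the remainder.
  leading term 1: no divisor's leading term divides it; move -1/3 to the remainder.
  remainder 8/3y^2 + 4/3y - 1/3 ≠ 0; add k_4 = 8/3y^2 + 4/3y - 1/3 to the basis.

The other S-polynomials (S(h_2,k_3), S(h_1,k_4), S(h_2,k_4), S(k_3,k_4)) all reduce to 0 modulo the current basis, so we have a Gröbner basis.
Inter-reduce: drop elements whose leading term is divisible by another's, tail-reduce, and make monic.
Reduced Gröbner basis: {x, y^2 + 1/2y - 1/8}.

These differ, so the ideals are not equal.
The choice of monomial ordering does not affect the verdict — as long as both bases are computed under the same ordering, their equality decides ideal equality.

No, the ideals differ.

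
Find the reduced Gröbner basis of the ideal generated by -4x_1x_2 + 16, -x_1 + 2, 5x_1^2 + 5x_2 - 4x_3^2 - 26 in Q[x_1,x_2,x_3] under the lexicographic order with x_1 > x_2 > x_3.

G = {x_1 - 2, x_2 - 2, x_3^2 - 1}

f_1 = -4x_1x_2 + 16, LT = x_1x_2.
f_2 = -x_1 + 2, LT = x_1.
f_3 = 5x_1^2 + 5x_2 - 4x_3^2 - 26, LT = x_1^2.

S(f_1,f_2): lcm = x_1x_2. S = 2x_2 - 4.
  leading term x_2: no divisor's leading term divides it; move 2x_2 to the remainder.
  leading term 1: no divisor's leading term divides it; move -4 to the remainder.
  remainder 2x_2 - 4 ≠ 0; add g_4 = 2x_2 - 4 to the basis.

S(f_1,f_3): lcm = x_1^2x_2. S = -4x_1 - x_2^2 + 4/5x_2x_3^2 + 26/5x_2.
  leading term x_1: subtract (4)·f_2 from -4x_1 - x_2^2 + 4/5x_2x_3^2 + 26/5x_2 → -x_2^2 + 4/5x_2x_3^2 + 26/5x_2 - 8
  leading term x_2^2: subtract (-1/2x_2)·g_4 from -x_2^2 + 4/5x_2x_3^2 + 26/5x_2 - 8 → 4/5x_2x_3^2 + 16/5x_2 - 8
  leading term x_2x_3^2: subtract (2/5x_3^2)·g_4 from 4/5x_2x_3^2 + 16/5x_2 - 8 → 16/5x_2 + 8/5x_3^2 - 8
  leading term x_2: subtract (8/5)·g_4 from 16/5x_2 + 8/5x_3^2 - 8 → 8/5x_3^2 - 8/5
  leading term x_3^2: no divisor's leading term divides it; move 8/5x_3^2 to the remainder.
  leading term 1: no divisor's leading term divides it; move -8/5 to the remainder.
  remainder 8/5x_3^2 - 8/5 ≠ 0; add g_5 = 8/5x_3^2 - 8/5 to the basis.

The other S-polynomials (S(f_2,f_3), S(f_1,g_4), S(f_2,g_4), S(f_3,g_4), S(f_1,g_5), S(f_2,g_5), S(f_3,g_5), S(g_4,g_5)) all reduce to 0 modulo the current basis, so we have a Gröbner basis.
Inter-reduce: drop elements whose leading term is divisible by another's, tail-reduce, and make monic.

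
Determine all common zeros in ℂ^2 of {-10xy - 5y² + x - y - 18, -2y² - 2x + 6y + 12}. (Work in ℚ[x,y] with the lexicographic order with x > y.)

Compute a lex Gröbner basis by Buchberger's algorithm.
f_1 = -10xy + x - 5y² - y - 18, LT = xy.
f_2 = -2x - 2y² + 6y + 12, LT = x.

S(f_1,f_2): lcm = xy. S = -1/10x - y³ + 7/2y² + 61/10y + 9/5.
  reduce S modulo (f_1, f_2):
  remainder -y³ + 18/5y² + 29/5y + 6/5 ≠ 0; add h_3 = -y³ + 18/5y² + 29/5y + 6/5 to the basis.

The other S-polynomials (S(f_1,h_3), S(f_2,h_3)) all reduce to 0 modulo the current basis, so we have a Gröbner basis.
Inter-reduce: drop elements whose leading term is divisible by another's, tail-reduce, and make monic.
Reduced Gröbner basis: {x + y² - 3y - 6, y³ - 18/5y² - 29/5y - 6/5}.

A lex Gröbner basis eliminates variables successively. Here y³ - 18/5y² - 29/5y - 6/5 depends only on y, with roots {-1, 23/10 - sqrt(649)/10, 23/10 + sqrt(649)/10}; lifting each root through the earlier basis elements recovers the full solutions.
  y = -1: the earlier basis element becomes x - 2 = 0, giving x = 2 — point (2, -1).
  y = 23/10 - sqrt(649)/10: the earlier basis element becomes x - 4*sqrt(649)/25 - 28/25 = 0, giving x = 28/25 + 4*sqrt(649)/25 — point (28/25 + 4*sqrt(649)/25, 23/10 - sqrt(649)/10).
  y = 23/10 + sqrt(649)/10: the earlier basis element becomes x - 28/25 + 4*sqrt(649)/25 = 0, giving x = 28/25 - 4*sqrt(649)/25 — point (28/25 - 4*sqrt(649)/25, 23/10 + sqrt(649)/10).
Zero-dimensionality of the ideal guarantees finitely many solutions over ℂ.

{(2, -1), (28/25 + 4*sqrt(649)/25, 23/10 - sqrt(649)/10), (28/25 - 4*sqrt(649)/25, 23/10 + sqrt(649)/10)}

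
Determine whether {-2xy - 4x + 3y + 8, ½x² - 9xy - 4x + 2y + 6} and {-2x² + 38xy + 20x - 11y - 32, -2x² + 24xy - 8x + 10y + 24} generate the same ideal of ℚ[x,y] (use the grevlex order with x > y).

Equality of ideals is decidable: compute both reduced Gröbner bases (unique for the ordering) and check whether they agree.
Buchberger on the first generating set:
f_1 = -2xy - 4x + 3y + 8, LT = xy.
f_2 = ½x² - 9xy - 4x + 2y + 6, LT = x².

S(f_1,f_2): lcm = x²y. S = 18xy² + 2x² + 13/2xy - 4y² - 4x - 12y.
  reduce S modulo (f_1, f_2):
  remainder 23y² - x + 247/4y + 2 ≠ 0; add g_3 = 23y² - x + 247/4y + 2 to the basis.

The other S-polynomials (S(f_1,g_3), S(f_2,g_3)) all reduce to 0 modulo the current basis, so we have a Gröbner basis.
Inter-reduce: drop elements whose leading term is divisible by another's, tail-reduce, and make monic.
Reduced Gröbner basis: {x² + 28x - 23y - 60, xy + 2x - 3/2y - 4, y² - 1/23x + 247/92y + 2/23}.

Buchberger on the second generating set:
h_1 = -2x² + 38xy + 20x - 11y - 32, LT = x².
h_2 = -2x² + 24xy - 8x + 10y + 24, LT = x².

S(h_1,h_2): lcm = x². S = -7xy - 14x + 21/2y + 28.
  reduce S modulo (h_1, h_2):
  remainder -7xy - 14x + 21/2y + 28 ≠ 0; add k_3 = -7xy - 14x + 21/2y + 28 to the basis.

S(h_1,k_3): lcm = x²y. S = -19xy² - 2x² - 17/2xy + 11/2y² + 4x + 16y.
  reduce S modulo (h_1, h_2, k_3):
  remainder -23y² + x - 247/4y - 2 ≠ 0; add k_4 = -23y² + x - 247/4y - 2 to the basis.

The other S-polynomials (S(h_2,k_3), S(h_1,k_4), S(h_2,k_4), S(k_3,k_4)) all reduce to 0 modulo the current basis, so we have a Gröbner basis.
Inter-reduce: drop elements whose leading term is divisible by another's, tail-reduce, and make monic.
Reduced Gröbner basis: {x² + 28x - 23y - 60, xy + 2x - 3/2y - 4, y² - 1/23x + 247/92y + 2/23}.

Same reduced basis, so the two generating sets span the same ideal.

Yes, the ideals are equal.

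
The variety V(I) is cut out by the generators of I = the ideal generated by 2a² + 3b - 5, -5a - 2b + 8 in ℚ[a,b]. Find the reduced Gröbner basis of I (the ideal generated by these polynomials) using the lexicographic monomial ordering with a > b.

G = {a + ⅖b - 8/5, b² + 11/8b + ⅜}

f_1 = 2a² + 3b - 5, LT = a².
f_2 = -5a - 2b + 8, LT = a.

S(f_1,f_2): lcm = a². S = -⅖ab + 8/5a + 3/2b - 5/2.
  leading term ab: subtract (2/25b)·f_2 from -⅖ab + 8/5a + 3/2b - 5/2 → 8/5a + 4/25b² + 43/50b - 5/2
  leading term a: subtract (-8/25)·f_2 from 8/5a + 4/25b² + 43/50b - 5/2 → 4/25b² + 11/50b + 3/50
  leading term b²: no divisor's leading term divides it; move 4/25b² to the remainder.
  leading term b: no divisor's leading term divides it; move 11/50b to the remainder.
  leading term 1: no divisor's leading term divides it; move 3/50 to the remainder.
  remainder 4/25b² + 11/50b + 3/50 ≠ 0; add g_3 = 4/25b² + 11/50b + 3/50 to the basis.

The other S-polynomials (S(f_1,g_3), S(f_2,g_3)) all reduce to 0 modulo the current basis, so we have a Gröbner basis.
Inter-reduce: drop elements whose leading term is divisible by another's, tail-reduce, and make monic.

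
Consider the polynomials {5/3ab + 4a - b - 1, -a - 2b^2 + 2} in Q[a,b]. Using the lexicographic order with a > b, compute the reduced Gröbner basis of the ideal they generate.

G = {a + 2b^2 - 2, b^3 + 12/5b^2 - 7/10b - 21/10}

f_1 = 5/3ab + 4a - b - 1, LT = ab.
f_2 = -a - 2b^2 + 2, LT = a.

S(f_1,f_2): lcm = ab. S = 12/5a - 2b^3 + 7/5b - 3/5.
  leading term a: subtract (-12/5)·f_2 from 12/5a - 2b^3 + 7/5b - 3/5 → -2b^3 - 24/5b^2 + 7/5b + 21/5
  leading term b^3: no divisor's leading term divides it; move -2b^3 to the remainder.
  leading term b^2: no divisor's leading term divides it; move -24/5b^2 to the remainder.
  leading term b: no divisor's leading term divides it; move 7/5b to the remainder.
  leading term 1: no divisor's leading term divides it; move 21/5 to the remainder.
  remainder -2b^3 - 24/5b^2 + 7/5b + 21/5 ≠ 0; add g_3 = -2b^3 - 24/5b^2 + 7/5b + 21/5 to the basis.

S(f_1,g_3): lcm = ab^3. S = 7/10ab + 21/10a - 3/5b^3 - 3/5b^2.
  leading term ab: subtract (21/50)·f_1 from 7/10ab + 21/10a - 3/5b^3 - 3/5b^2 → 21/50a - 3/5b^3 - 3/5b^2 + 21/50b + 21/50
  leading term a: subtract (-21/50)·f_2 from 21/50a - 3/5b^3 - 3/5b^2 + 21/50b + 21/50 → -3/5b^3 - 36/25b^2 + 21/50b + 63/50
  leading term b^3: subtract (3/10)·g_3 from -3/5b^3 - 36/25b^2 + 21/50b + 63/50 → 0
  remainder 0.

S(f_2,g_3): leading monomials are coprime, so the S-polynomial reduces to 0 (Buchberger's first criterion).
Every S-polynomial of the final basis reduces to 0, so we have a Gröbner basis.
Inter-reduce: drop elements whose leading term is divisible by another's, tail-reduce, and make monic.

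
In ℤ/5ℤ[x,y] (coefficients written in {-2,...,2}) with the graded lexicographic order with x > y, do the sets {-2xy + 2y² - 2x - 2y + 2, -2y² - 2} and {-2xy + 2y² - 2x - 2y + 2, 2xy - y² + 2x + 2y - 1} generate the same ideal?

Since reduced Gröbner bases are canonical representatives of ideals under a given ordering, it suffices to compute and compare them.
Buchberger on the first generating set:
f_1 = -2xy + 2y² - 2x - 2y + 2, LT = xy.
f_2 = -2y² - 2, LT = y².

S(f_1,f_2): lcm = xy². S = -y³ + xy + y² - x - y.
  leading term y³: subtract (-2y)·f_2 from -y³ + xy + y² - x - y → xy + y² - x
  leading term xy: subtract (2)·f_1 from xy + y² - x → 2y² - 2x - y + 1
  leading term y²: subtract (-1)·f_2 from 2y² - 2x - y + 1 → -2x - y - 1
  leading term x: no divisor's leading term divides it; move -2x to the remainder.
  leading term y: no divisor's leading term divides it; move -y to the remainder.
  leading term 1: no divisor's leading term divides it; move -1 to the remainder.
  remainder -2x - y - 1 ≠ 0; add g_3 = -2x - y - 1 to the basis.

The other S-polynomials (S(f_1,g_3), S(f_2,g_3)) all reduce to 0 modulo the current basis, so we have a Gröbner basis.
Inter-reduce: drop elements whose leading term is divisible by another's, tail-reduce, and make monic.
Reduced Gröbner basis: {y² + 1, x - 2y - 2}.

Buchberger on the second generating set:
h_1 = -2xy + 2y² - 2x - 2y + 2, LT = xy.
h_2 = 2xy - y² + 2x + 2y - 1, LT = xy.

S(h_1,h_2): lcm = xy. S = 2y² + 2.
  leading term y²: no divisor's leading term divides it; move 2y² to the remainder.
  leading term 1: no divisor's leading term divides it; move 2 to the remainder.
  remainder 2y² + 2 ≠ 0; add k_3 = 2y² + 2 to the basis.

S(h_1,k_3): lcm = xy². S = -y³ + xy + y² - x - y.
  leading term y³: subtract (2y)·k_3 from -y³ + xy + y² - x - y → xy + y² - x
  leading term xy: subtract (2)·h_1 from xy + y² - x → 2y² - 2x - y + 1
  leading term y²: subtract (1)·k_3 from 2y² - 2x - y + 1 → -2x - y - 1
  leading term x: no divisor's leading term divides it; move -2x to the remainder.
  leading term y: no divisor's leading term divides it; move -y to the remainder.
  leading term 1: no divisor's leading term divides it; move -1 to the remainder.
  remainder -2x - y - 1 ≠ 0; add k_4 = -2x - y - 1 to the basis.

The other S-polynomials (S(h_2,k_3), S(h_1,k_4), S(h_2,k_4), S(k_3,k_4)) all reduce to 0 modulo the current basis, so we have a Gröbner basis.
Inter-reduce: drop elements whose leading term is divisible by another's, tail-reduce, and make monic.
Reduced Gröbner basis: {y² + 1, x - 2y - 2}.

The two bases agree; hence the ideals are identical.

Yes, the ideals are equal.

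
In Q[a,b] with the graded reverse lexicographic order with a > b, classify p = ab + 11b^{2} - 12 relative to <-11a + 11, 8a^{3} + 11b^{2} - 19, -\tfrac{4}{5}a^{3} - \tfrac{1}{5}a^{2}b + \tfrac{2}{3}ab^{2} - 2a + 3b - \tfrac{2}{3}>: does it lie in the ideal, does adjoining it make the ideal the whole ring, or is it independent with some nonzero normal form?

First compute the reduced Gröbner basis of I by Buchberger's algorithm.
f_1 = -11a + 11, LT = a.
f_2 = 8a^{3} + 11b^{2} - 19, LT = a^{3}.
f_3 = -\tfrac{4}{5}a^{3} - \tfrac{1}{5}a^{2}b + \tfrac{2}{3}ab^{2} - 2a + 3b - \tfrac{2}{3}, LT = a^{3}.

S(f_1,f_2): lcm = a^{3}. S = -a^{2} - \tfrac{11}{8}b^{2} + \tfrac{19}{8}.
  reduce S modulo (f_1, f_2, f_3):
  remainder -\tfrac{11}{8}b^{2} + \tfrac{11}{8} ≠ 0; add h_4 = -\tfrac{11}{8}b^{2} + \tfrac{11}{8} to the basis.

S(f_1,f_3): lcm = a^{3}. S = -\tfrac{1}{4}a^{2}b + \tfrac{5}{6}ab^{2} - a^{2} - \tfrac{5}{2}a + \tfrac{15}{4}b - \tfrac{5}{6}.
  reduce S modulo (f_1, f_2, f_3, h_4):
  remainder \tfrac{7}{2}b - \tfrac{7}{2} ≠ 0; add h_5 = \tfrac{7}{2}b - \tfrac{7}{2} to the basis.

The other S-polynomials (S(f_2,f_3), S(f_1,h_4), S(f_2,h_4), S(f_3,h_4), S(f_1,h_5), S(f_2,h_5), S(f_3,h_5), S(h_4,h_5)) all reduce to 0 modulo the current basis, so we have a Gröbner basis.
Inter-reduce: drop elements whose leading term is divisible by another's, tail-reduce, and make monic.
Reduced Gröbner basis: {a - 1, b - 1}.
Label its elements g_1 = a - 1, g_2 = b - 1.

Reduce p = ab + 11b^{2} - 12 modulo G:
  leading term ab: subtract (b)·g_1 from ab + 11b^{2} - 12 → 11b^{2} + b - 12
  leading term b^{2}: subtract (11b)·g_2 from 11b^{2} + b - 12 → 12b - 12
  leading term b: subtract (12)·g_2 from 12b - 12 → 0
  normal form = 0.
Since the normal form is 0, p ∈ I.

ab + 11b^{2} - 12 lies in I (it reduces to 0).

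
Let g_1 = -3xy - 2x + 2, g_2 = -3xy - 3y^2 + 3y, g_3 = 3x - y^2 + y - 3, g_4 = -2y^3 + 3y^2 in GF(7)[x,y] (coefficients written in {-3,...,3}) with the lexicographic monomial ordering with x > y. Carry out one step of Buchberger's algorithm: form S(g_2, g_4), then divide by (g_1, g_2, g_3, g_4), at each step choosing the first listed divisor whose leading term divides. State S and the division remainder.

S(g_2, g_4) = -2xy^2 + y^4 - y^3; remainder on division = 0.

lcm(LM(g_2), LM(g_4)) = xy^3.
S = (lcm/LT(g_2))·g_2 − (lcm/LT(g_4))·g_4 = -2xy^2 + y^4 - y^3.
Reduce S modulo (g_1, g_2, g_3, g_4) in that order:
  leading term xy^2: subtract (3y)·g_1 from -2xy^2 + y^4 - y^3 → -xy + y^4 - y^3 + y
  leading term xy: subtract (-2)·g_1 from -xy + y^4 - y^3 + y → 3x + y^4 - y^3 + y - 3
  leading term x: subtract (1)·g_3 from 3x + y^4 - y^3 + y - 3 → y^4 - y^3 + y^2
  leading term y^4: subtract (3y)·g_4 from y^4 - y^3 + y^2 → -3y^3 + y^2
  leading term y^3: subtract (-2)·g_4 from -3y^3 + y^2 → 0
The remainder is 0, so this S-polynomial contributes no new basis element.
This is the inner loop of Buchberger's algorithm — each nonzero remainder becomes a new basis element.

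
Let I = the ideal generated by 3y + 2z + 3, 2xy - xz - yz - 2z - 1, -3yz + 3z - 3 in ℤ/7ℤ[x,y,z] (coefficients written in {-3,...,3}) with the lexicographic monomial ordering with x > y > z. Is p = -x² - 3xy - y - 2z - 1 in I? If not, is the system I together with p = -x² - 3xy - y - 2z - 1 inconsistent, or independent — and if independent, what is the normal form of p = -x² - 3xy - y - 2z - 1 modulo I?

-x² - 3xy - y - 2z - 1 lies in I (it reduces to 0).

First compute the reduced Gröbner basis of I by Buchberger's algorithm.
f_1 = 3y + 2z + 3, LT = y.
f_2 = 2xy - xz - yz - 2z - 1, LT = xy.
f_3 = -3yz + 3z - 3, LT = yz.

S(f_1,f_2): lcm = xy. S = x - 3yz + z - 3.
  reduce S modulo (f_1, f_2, f_3):
  remainder x + 2z² - 3z - 3 ≠ 0; add h_4 = x + 2z² - 3z - 3 to the basis.

S(f_1,f_3): lcm = yz. S = 3z² + 2z - 1.
  reduce S modulo (f_1, f_2, f_3, h_4):
  remainder 3z² + 2z - 1 ≠ 0; add h_5 = 3z² + 2z - 1 to the basis.

The other S-polynomials (S(f_2,f_3), S(f_1,h_4), S(f_2,h_4), S(f_3,h_4), S(f_1,h_5), S(f_2,h_5), S(f_3,h_5), S(h_4,h_5)) all reduce to 0 modulo the current basis, so we have a Gröbner basis.
Inter-reduce: drop elements whose leading term is divisible by another's, tail-reduce, and make monic.
Reduced Gröbner basis: {x - 2z, y + 3z + 1, z² + 3z + 2}.
Label its elements g_1 = x - 2z, g_2 = y + 3z + 1, g_3 = z² + 3z + 2.

Reduce p = -x² - 3xy - y - 2z - 1 modulo G:
  leading term x²: subtract (-x)·g_1 from -x² - 3xy - y - 2z - 1 → -3xy - 2xz - y - 2z - 1
  leading term xy: subtract (-3y)·g_1 from -3xy - 2xz - y - 2z - 1 → -2xz + yz - y - 2z - 1
  leading term xz: subtract (-2z)·g_1 from -2xz + yz - y - 2z - 1 → yz - y + 3z² - 2z - 1
  leading term yz: subtract (z)·g_2 from yz - y + 3z² - 2z - 1 → -y - 3z - 1
  leading term y: subtract (-1)·g_2 from -y - 3z - 1 → 0
  normal form = 0.
Since the normal form is 0, p ∈ I.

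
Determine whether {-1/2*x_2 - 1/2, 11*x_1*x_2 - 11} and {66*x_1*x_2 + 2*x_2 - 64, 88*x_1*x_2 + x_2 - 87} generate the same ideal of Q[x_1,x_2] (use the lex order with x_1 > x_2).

Yes, the ideals are equal.

Equality of ideals is decidable: compute both reduced Gröbner bases (unique for the ordering) and check whether they agree.
Buchberger on the first generating set:
f_1 = -1/2*x_2 - 1/2, LT = x_2.
f_2 = 11*x_1*x_2 - 11, LT = x_1*x_2.

S(f_1,f_2): lcm = x_1*x_2. S = x_1 + 1.
  leading term x_1: no divisor's leading term divides it; move x_1 to the remainder.
  leading term 1: no divisor's leading term divides it; move 1 to the remainder.
  remainder x_1 + 1 ≠ 0; add g_3 = x_1 + 1 to the basis.

S(f_1,g_3): leading monomials are coprime, so the S-polynomial reduces to 0 (Buchberger's first criterion).
S(f_2,g_3): lcm = x_1*x_2. S = -x_2 - 1.
  leading term x_2: subtract (2)·f_1 from -x_2 - 1 → 0
  remainder 0.

Every S-polynomial of the final basis reduces to 0, so we have a Gröbner basis.
Inter-reduce: drop elements whose leading term is divisible by another's, tail-reduce, and make monic.
Reduced Gröbner basis: {x_1 + 1, x_2 + 1}.

Buchberger on the second generating set:
h_1 = 66*x_1*x_2 + 2*x_2 - 64, LT = x_1*x_2.
h_2 = 88*x_1*x_2 + x_2 - 87, LT = x_1*x_2.

S(h_1,h_2): lcm = x_1*x_2. S = 5/264*x_2 + 5/264.
  leading term x_2: no divisor's leading term divides it; move 5/264*x_2 to the remainder.
  leading term 1: no divisor's leading term divides it; move 5/264 to the remainder.
  remainder 5/264*x_2 + 5/264 ≠ 0; add k_3 = 5/264*x_2 + 5/264 to the basis.

S(h_1,k_3): lcm = x_1*x_2. S = -x_1 + 1/33*x_2 - 32/33.
  leading term x_1: no divisor's leading term divides it; move -x_1 to the remainder.
  leading term x_2: subtract (8/5)·k_3 from 1/33*x_2 - 32/33 → -1
  leading term 1: no divisor's leading term divides it; move -1 to the remainder.
  remainder -x_1 - 1 ≠ 0; add k_4 = -x_1 - 1 to the basis.

S(h_2,k_3): lcm = x_1*x_2. S = -x_1 + 1/88*x_2 - 87/88.
  leading term x_1: subtract (1)·k_4 from -x_1 + 1/88*x_2 - 87/88 → 1/88*x_2 + 1/88
  leading term x_2: subtract (3/5)·k_3 from 1/88*x_2 + 1/88 → 0
  remainder 0.

S(h_1,k_4): lcm = x_1*x_2. S = -32/33*x_2 - 32/33.
  leading term x_2: subtract (-256/5)·k_3 from -32/33*x_2 - 32/33 → 0
  remainder 0.

S(h_2,k_4): lcm = x_1*x_2. S = -87/88*x_2 - 87/88.
  leading term x_2: subtract (-261/5)·k_3 from -87/88*x_2 - 87/88 → 0
  remainder 0.

S(k_3,k_4): leading monomials are coprime, so the S-polynomial reduces to 0 (Buchberger's first criterion).
Every S-polynomial of the final basis reduces to 0, so we have a Gröbner basis.
Inter-reduce: drop elements whose leading term is divisible by another's, tail-reduce, and make monic.
Reduced Gröbner basis: {x_1 + 1, x_2 + 1}.

Same reduced basis, so the two generating sets span the same ideal.
The same test decides containment: I ⊆ J iff every generator of I reduces to 0 modulo a Gröbner basis of J.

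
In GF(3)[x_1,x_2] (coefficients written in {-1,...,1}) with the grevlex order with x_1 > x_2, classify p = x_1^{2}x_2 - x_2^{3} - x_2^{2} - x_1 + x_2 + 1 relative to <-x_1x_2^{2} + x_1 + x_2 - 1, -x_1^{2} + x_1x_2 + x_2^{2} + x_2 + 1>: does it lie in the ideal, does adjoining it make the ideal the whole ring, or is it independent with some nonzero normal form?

x_1^{2}x_2 - x_2^{3} - x_2^{2} - x_1 + x_2 + 1 lies in I (it reduces to 0).

First compute the reduced Gröbner basis of I by Buchberger's algorithm.
f_1 = -x_1x_2^{2} + x_1 + x_2 - 1, LT = x_1x_2^{2}.
f_2 = -x_1^{2} + x_1x_2 + x_2^{2} + x_2 + 1, LT = x_1^{2}.

S(f_1,f_2): lcm = x_1^{2}x_2^{2}. S = x_1x_2^{3} + x_2^{4} + x_2^{3} - x_1^{2} - x_1x_2 + x_2^{2} + x_1.
  leading term x_1x_2^{3}: subtract (-x_2)·f_1 from x_1x_2^{3} + x_2^{4} + x_2^{3} - x_1^{2} - x_1x_2 + x_2^{2} + x_1 → x_2^{4} + x_2^{3} - x_1^{2} - x_2^{2} + x_1 - x_2
  leading term x_2^{4}: no divisor's leading term divides it; move x_2^{4} to the remainder.
  leading term x_2^{3}: no divisor's leading term divides it; move x_2^{3} to the remainder.
  leading term x_1^{2}: subtract (1)·f_2 from -x_1^{2} - x_2^{2} + x_1 - x_2 → -x_1x_2 + x_2^{2} + x_1 + x_2 - 1
  leading term x_1x_2: no divisor's leading term divides it; move -x_1x_2 to the remainder.
  leading term x_2^{2}: no divisor's leading term divides it; move x_2^{2} to the remainder.
  leading term x_1: no divisor's leading term divides it; move x_1 to the remainder.
  leading term x_2: no divisor's leading term divides it; move x_2 to the remainder.
  leading term 1: no divisor's leading term divides it; move -1 to the remainder.
  remainder x_2^{4} + x_2^{3} - x_1x_2 + x_2^{2} + x_1 + x_2 - 1 ≠ 0; add h_3 = x_2^{4} + x_2^{3} - x_1x_2 + x_2^{2} + x_1 + x_2 - 1 to the basis.

The other S-polynomials (S(f_1,h_3), S(f_2,h_3)) all reduce to 0 modulo the current basis, so we have a Gröbner basis.
Inter-reduce: drop elements whose leading term is divisible by another's, tail-reduce, and make monic.
Reduced Gröbner basis: {x_2^{4} + x_2^{3} - x_1x_2 + x_2^{2} + x_1 + x_2 - 1, x_1x_2^{2} - x_1 - x_2 + 1, x_1^{2} - x_1x_2 - x_2^{2} - x_2 - 1}.
Label its elements g_1 = x_2^{4} + x_2^{3} - x_1x_2 + x_2^{2} + x_1 + x_2 - 1, g_2 = x_1x_2^{2} - x_1 - x_2 + 1, g_3 = x_1^{2} - x_1x_2 - x_2^{2} - x_2 - 1.

Reduce p = x_1^{2}x_2 - x_2^{3} - x_2^{2} - x_1 + x_2 + 1 modulo G:
  leading term x_1^{2}x_2: subtract (x_2)·g_3 from x_1^{2}x_2 - x_2^{3} - x_2^{2} - x_1 + x_2 + 1 → x_1x_2^{2} - x_1 - x_2 + 1
  leading term x_1x_2^{2}: subtract (1)·g_2 from x_1x_2^{2} - x_1 - x_2 + 1 → 0
  normal form = 0.
Since the normal form is 0, p ∈ I.

The remainder on division by a Gröbner basis is unique — it is the normal form.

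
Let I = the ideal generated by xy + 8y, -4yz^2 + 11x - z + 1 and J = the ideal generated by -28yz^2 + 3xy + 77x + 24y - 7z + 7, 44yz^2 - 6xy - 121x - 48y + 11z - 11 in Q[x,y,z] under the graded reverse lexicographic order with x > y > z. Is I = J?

Since reduced Gröbner bases are canonical representatives of ideals under a given ordering, it suffices to compute and compare them.
Buchberger on the first generating set:
f_1 = xy + 8y, LT = xy.
f_2 = -4yz^2 + 11x - z + 1, LT = yz^2.

S(f_1,f_2): lcm = xyz^2. S = 8yz^2 + 11/4x^2 - 1/4xz + 1/4x.
  leading term yz^2: subtract (-2)·f_2 from 8yz^2 + 11/4x^2 - 1/4xz + 1/4x → 11/4x^2 - 1/4xz + 89/4x - 2z + 2
  leading term x^2: no divisor's leading term divides it; move 11/4x^2 to the remainder.
  leading term xz: no divisor's leading term divides it; move -1/4xz to the remainder.
  leading term x: no divisor's leading term divides it; move 89/4x to the remainder.
  leading term z: no divisor's leading term divides it; move -2z to the remainder.
  leading term 1: no divisor's leading term divides it; move 2 to the remainder.
  remainder 11/4x^2 - 1/4xz + 89/4x - 2z + 2 ≠ 0; add g_3 = 11/4x^2 - 1/4xz + 89/4x - 2z + 2 to the basis.

The other S-polynomials (S(f_1,g_3), S(f_2,g_3)) all reduce to 0 modulo the current basis, so we have a Gröbner basis.
Inter-reduce: drop elements whose leading term is divisible by another's, tail-reduce, and make monic.
Reduced Gröbner basis: {yz^2 - 11/4x + 1/4z - 1/4, x^2 - 1/11xz + 89/11x - 8/11z + 8/11, xy + 8y}.

Buchberger on the second generating set:
h_1 = -28yz^2 + 3xy + 77x + 24y - 7z + 7, LT = yz^2.
h_2 = 44yz^2 - 6xy - 121x - 48y + 11z - 11, LT = yz^2.

S(h_1,h_2): lcm = yz^2. S = 9/308xy + 18/77y.
  leading term xy: no divisor's leading term divides it; move 9/308xy to the remainder.
  leading term y: no divisor's leading term divides it; move 18/77y to the remainder.
  remainder 9/308xy + 18/77y ≠ 0; add k_3 = 9/308xy + 18/77y to the basis.

S(h_1,k_3): lcm = xyz^2. S = -3/28x^2y - 8yz^2 - 11/4x^2 - 6/7xy + 1/4xz - 1/4x.
  leading term x^2y: subtract (-11/3x)·k_3 from -3/28x^2y - 8yz^2 - 11/4x^2 - 6/7xy + 1/4xz - 1/4x → -8yz^2 - 11/4x^2 + 1/4xz - 1/4x
  leading term yz^2: subtract (2/7)·h_1 from -8yz^2 - 11/4x^2 + 1/4xz - 1/4x → -11/4x^2 - 6/7xy + 1/4xz - 89/4x - 48/7y + 2z - 2
  leading term x^2: no divisor's leading term divides it; move -11/4x^2 to the remainder.
  leading term xy: subtract (-88/3)·k_3 from -6/7xy + 1/4xz - 89/4x - 48/7y + 2z - 2 → 1/4xz - 89/4x + 2z - 2
  leading term xz: no divisor's leading term divides it; move 1/4xz to the remainder.
  leading term x: no divisor's leading term divides it; move -89/4x to the remainder.
  leading term z: no divisor's leading term divides it; move 2z to the remainder.
  leading term 1: no divisor's leading term divides it; move -2 to the remainder.
  remainder -11/4x^2 + 1/4xz - 89/4x + 2z - 2 ≠ 0; add k_4 = -11/4x^2 + 1/4xz - 89/4x + 2z - 2 to the basis.

The other S-polynomials (S(h_2,k_3), S(h_1,k_4), S(h_2,k_4), S(k_3,k_4)) all reduce to 0 modulo the current basis, so we have a Gröbner basis.
Inter-reduce: drop elements whose leading term is divisible by another's, tail-reduce, and make monic.
Reduced Gröbner basis: {yz^2 - 11/4x + 1/4z - 1/4, x^2 - 1/11xz + 89/11x - 8/11z + 8/11, xy + 8y}.

These coincide, so the ideals are equal.

Yes, the ideals are equal.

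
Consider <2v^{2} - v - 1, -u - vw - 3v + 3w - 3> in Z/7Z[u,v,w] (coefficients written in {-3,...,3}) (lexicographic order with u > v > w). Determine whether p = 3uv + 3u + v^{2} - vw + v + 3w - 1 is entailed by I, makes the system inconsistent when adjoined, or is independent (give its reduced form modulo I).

First compute the reduced Gröbner basis of I by Buchberger's algorithm.
f_1 = 2v^{2} - v - 1, LT = v^{2}.
f_2 = -u - vw - 3v + 3w - 3, LT = u.

The S-polynomials (S(f_1,f_2)) all reduce to 0 modulo the current basis, so we have a Gröbner basis.
Inter-reduce: drop elements whose leading term is divisible by another's, tail-reduce, and make monic.
Reduced Gröbner basis: {u + vw + 3v - 3w + 3, v^{2} + 3v + 3}.
Label its elements g_1 = u + vw + 3v - 3w + 3, g_2 = v^{2} + 3v + 3.

Reduce p = 3uv + 3u + v^{2} - vw + v + 3w - 1 modulo G:
  leading term uv: subtract (3v)·g_1 from 3uv + 3u + v^{2} - vw + v + 3w - 1 → 3u - 3v^{2}w - v^{2} + vw - v + 3w - 1
  leading term u: subtract (3)·g_1 from 3u - 3v^{2}w - v^{2} + vw - v + 3w - 1 → -3v^{2}w - v^{2} - 2vw - 3v - 2w - 3
  leading term v^{2}w: subtract (-3w)·g_2 from -3v^{2}w - v^{2} - 2vw - 3v - 2w - 3 → -v^{2} - 3v - 3
  leading term v^{2}: subtract (-1)·g_2 from -v^{2} - 3v - 3 → 0
  normal form = 0.
Since the normal form is 0, p ∈ I.

Ideal membership is decidable via reduction modulo a Gröbner basis.

3uv + 3u + v^{2} - vw + v + 3w - 1 lies in I (it reduces to 0).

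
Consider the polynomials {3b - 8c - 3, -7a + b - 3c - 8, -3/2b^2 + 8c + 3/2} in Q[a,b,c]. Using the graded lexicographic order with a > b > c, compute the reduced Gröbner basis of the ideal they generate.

G = {c^2, a + 1/21c + 1, b - 8/3c - 1}

Buchberger's algorithm terminates because the ascending chain of leading-term ideals stabilizes.

f_1 = 3b - 8c - 3, LT = b.
f_2 = -7a + b - 3c - 8, LT = a.
f_3 = -3/2b^2 + 8c + 3/2, LT = b^2.

S(f_1,f_3): lcm = b^2. S = -8/3bc - b + 16/3c + 1.
  leading term bc: subtract (-8/9c)·f_1 from -8/3bc - b + 16/3c + 1 → -64/9c^2 - b + 8/3c + 1
  leading term c^2: no divisor's leading term divides it; move -64/9c^2 to the remainder.
  leading term b: subtract (-1/3)·f_1 from -b + 8/3c + 1 → 0
  remainder -64/9c^2 ≠ 0; add g_4 = -64/9c^2 to the basis.

The other S-polynomials (S(f_1,f_2), S(f_2,f_3), S(f_1,g_4), S(f_2,g_4), S(f_3,g_4)) all reduce to 0 modulo the current basis, so we have a Gröbner basis.
Inter-reduce: drop elements whose leading term is divisible by another's, tail-reduce, and make monic.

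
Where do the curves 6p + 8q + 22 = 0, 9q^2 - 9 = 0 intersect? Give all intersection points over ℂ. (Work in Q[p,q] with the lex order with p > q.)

Compute a lex Gröbner basis by Buchberger's algorithm.
f_1 = 6p + 8q + 22, LT = p.
f_2 = 9q^2 - 9, LT = q^2.

The S-polynomials (S(f_1,f_2)) all reduce to 0 modulo the current basis, so we have a Gröbner basis.
Inter-reduce: drop elements whose leading term is divisible by another's, tail-reduce, and make monic.
Reduced Gröbner basis: {p + 4/3q + 11/3, q^2 - 1}.

From the last basis element, q^2 - 1 = 0, so q takes values in {-1, 1}. Each choice, substituted upward through the basis, yields the corresponding point(s) of the solution set.
  q = -1: the earlier basis element becomes p + 7/3 = 0, giving p = -7/3 — point (-7/3, -1).
  q = 1: the earlier basis element becomes p + 5 = 0, giving p = -5 — point (-5, 1).
Check: every point annihilates each of the original generators.

{(-7/3, -1), (-5, 1)}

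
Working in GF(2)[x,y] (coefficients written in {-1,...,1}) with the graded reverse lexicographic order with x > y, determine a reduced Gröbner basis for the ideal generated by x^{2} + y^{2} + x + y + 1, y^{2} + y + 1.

f_1 = x^{2} + y^{2} + x + y + 1, LT = x^{2}.
f_2 = y^{2} + y + 1, LT = y^{2}.

The S-polynomials (S(f_1,f_2)) all reduce to 0 modulo the current basis, so we have a Gröbner basis.

G = {x^{2} + x, y^{2} + y + 1}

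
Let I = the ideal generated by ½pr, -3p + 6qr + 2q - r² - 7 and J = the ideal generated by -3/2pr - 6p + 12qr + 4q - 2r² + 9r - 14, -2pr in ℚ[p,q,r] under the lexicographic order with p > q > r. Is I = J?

Equality of ideals is decidable: compute both reduced Gröbner bases (unique for the ordering) and check whether they agree.
Buchberger on the first generating set:
f_1 = ½pr, LT = pr.
f_2 = -3p + 6qr + 2q - r² - 7, LT = p.

S(f_1,f_2): lcm = pr. S = 2qr² + ⅔qr - ⅓r³ - 7/3r.
  reduce S modulo (f_1, f_2):
  remainder 2qr² + ⅔qr - ⅓r³ - 7/3r ≠ 0; add g_3 = 2qr² + ⅔qr - ⅓r³ - 7/3r to the basis.

The other S-polynomials (S(f_1,g_3), S(f_2,g_3)) all reduce to 0 modulo the current basis, so we have a Gröbner basis.
Inter-reduce: drop elements whose leading term is divisible by another's, tail-reduce, and make monic.
Reduced Gröbner basis: {p - 2qr - ⅔q + ⅓r² + 7/3, qr² + ⅓qr - ⅙r³ - 7/6r}.

Buchberger on the second generating set:
h_1 = -3/2pr - 6p + 12qr + 4q - 2r² + 9r - 14, LT = pr.
h_2 = -2pr, LT = pr.

S(h_1,h_2): lcm = pr. S = 4p - 8qr - 8/3q + 4/3r² - 6r + 28/3.
  reduce S modulo (h_1, h_2):
  remainder 4p - 8qr - 8/3q + 4/3r² - 6r + 28/3 ≠ 0; add k_3 = 4p - 8qr - 8/3q + 4/3r² - 6r + 28/3 to the basis.

S(h_1,k_3): lcm = pr. S = 4p + 2qr² - 22/3qr - 8/3q - ⅓r³ + 17/6r² - 25/3r + 28/3.
  reduce S modulo (h_1, h_2, k_3):
  remainder 2qr² + ⅔qr - ⅓r³ + 3/2r² - 7/3r ≠ 0; add k_4 = 2qr² + ⅔qr - ⅓r³ + 3/2r² - 7/3r to the basis.

The other S-polynomials (S(h_2,k_3), S(h_1,k_4), S(h_2,k_4), S(k_3,k_4)) all reduce to 0 modulo the current basis, so we have a Gröbner basis.
Inter-reduce: drop elements whose leading term is divisible by another's, tail-reduce, and make monic.
Reduced Gröbner basis: {p - 2qr - ⅔q + ⅓r² - 3/2r + 7/3, qr² + ⅓qr - ⅙r³ + ¾r² - 7/6r}.

Since the reduced bases disagree, the two ideals are not the same.

No, the ideals differ.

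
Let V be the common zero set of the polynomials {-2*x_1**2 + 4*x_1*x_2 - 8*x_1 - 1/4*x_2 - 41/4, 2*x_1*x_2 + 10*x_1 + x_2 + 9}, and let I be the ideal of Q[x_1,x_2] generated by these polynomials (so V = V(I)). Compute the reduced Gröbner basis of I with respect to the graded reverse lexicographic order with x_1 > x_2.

G = {x_1**2 + 14*x_1 + 9/8*x_2 + 113/8, x_1*x_2 + 5*x_1 + 1/2*x_2 + 9/2, x_2**2 - 16/9*x_1 + 104/9*x_2 + 79/9}

f_1 = -2*x_1**2 + 4*x_1*x_2 - 8*x_1 - 1/4*x_2 - 41/4, LT = x_1**2.
f_2 = 2*x_1*x_2 + 10*x_1 + x_2 + 9, LT = x_1*x_2.

S(f_1,f_2): lcm = x_1**2*x_2. S = -2*x_1*x_2**2 - 5*x_1**2 + 7/2*x_1*x_2 + 1/8*x_2**2 - 9/2*x_1 + 41/8*x_2.
  reduce S modulo (f_1, f_2):
  remainder 9/8*x_2**2 - 2*x_1 + 13*x_2 + 79/8 ≠ 0; add g_3 = 9/8*x_2**2 - 2*x_1 + 13*x_2 + 79/8 to the basis.

The other S-polynomials (S(f_1,g_3), S(f_2,g_3)) all reduce to 0 modulo the current basis, so we have a Gröbner basis.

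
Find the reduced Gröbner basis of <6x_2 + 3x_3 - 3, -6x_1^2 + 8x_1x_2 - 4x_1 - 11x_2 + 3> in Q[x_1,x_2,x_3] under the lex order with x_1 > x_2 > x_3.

G = {x_1^2 + 2/3x_1x_3 - 11/12x_3 + 5/12, x_2 + 1/2x_3 - 1/2}

f_1 = 6x_2 + 3x_3 - 3, LT = x_2.
f_2 = -6x_1^2 + 8x_1x_2 - 4x_1 - 11x_2 + 3, LT = x_1^2.

The S-polynomials (S(f_1,f_2)) all reduce to 0 modulo the current basis, so we have a Gröbner basis.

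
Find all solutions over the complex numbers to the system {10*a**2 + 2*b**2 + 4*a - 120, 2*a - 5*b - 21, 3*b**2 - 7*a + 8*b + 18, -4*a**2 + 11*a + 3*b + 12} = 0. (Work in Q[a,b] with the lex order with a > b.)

{(3, -3)}

Compute a lex Gröbner basis by Buchberger's algorithm.
f_1 = 10*a**2 + 4*a + 2*b**2 - 120, LT = a**2.
f_2 = 2*a - 5*b - 21, LT = a.
f_3 = -7*a + 3*b**2 + 8*b + 18, LT = a.
f_4 = -4*a**2 + 11*a + 3*b + 12, LT = a**2.

S(f_1,f_2): lcm = a**2. S = 5/2*a*b + 109/10*a + 1/5*b**2 - 12.
  reduce S modulo (f_1, f_2, f_3, f_4):
  remainder 129/20*b**2 + 107/2*b + 2049/20 ≠ 0; add h_5 = 129/20*b**2 + 107/2*b + 2049/20 to the basis.

S(f_1,f_3): lcm = a**2. S = 3/7*a*b**2 + 8/7*a*b + 104/35*a + 1/5*b**2 - 12.
  reduce S modulo (f_1, f_2, f_3, f_4, h_5):
  remainder 1043821/77658*b + 1043821/25886 ≠ 0; add h_6 = 1043821/77658*b + 1043821/25886 to the basis.

The other S-polynomials (S(f_1,f_4), S(f_2,f_3), S(f_2,f_4), S(f_3,f_4), S(f_1,h_5), S(f_2,h_5), S(f_3,h_5), S(f_4,h_5), S(f_1,h_6), S(f_2,h_6), S(f_3,h_6), S(f_4,h_6), S(h_5,h_6)) all reduce to 0 modulo the current basis, so we have a Gröbner basis.
Inter-reduce: drop elements whose leading term is divisible by another's, tail-reduce, and make monic.
Reduced Gröbner basis: {a - 3, b + 3}.

From the last basis element, b + 3 = 0, so b takes values in {-3}. Each choice, substituted upward through the basis, yields the corresponding point(s) of the solution set.
  b = -3: the earlier basis element becomes a - 3 = 0, giving a = 3 — point (3, -3).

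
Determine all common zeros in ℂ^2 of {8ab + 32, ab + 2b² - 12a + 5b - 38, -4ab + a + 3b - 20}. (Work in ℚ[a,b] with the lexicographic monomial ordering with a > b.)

{(-2, 2)}

Compute a lex Gröbner basis by Buchberger's algorithm.
f_1 = 8ab + 32, LT = ab.
f_2 = ab - 12a + 2b² + 5b - 38, LT = ab.
f_3 = -4ab + a + 3b - 20, LT = ab.

S(f_1,f_2): lcm = ab. S = 12a - 2b² - 5b + 42.
  leading term a: no divisor's leading term divides it; move 12a to the remainder.
  leading term b²: no divisor's leading term divides it; move -2b² to the remainder.
  leading term b: no divisor's leading term divides it; move -5b to the remainder.
  leading term 1: no divisor's leading term divides it; move 42 to the remainder.
  remainder 12a - 2b² - 5b + 42 ≠ 0; add h_4 = 12a - 2b² - 5b + 42 to the basis.

S(f_1,f_3): lcm = ab. S = ¼a + ¾b - 1.
  leading term a: subtract (1/48)·h_4 from ¼a + ¾b - 1 → 1/24b² + 41/48b - 15/8
  leading term b²: no divisor's leading term divides it; move 1/24b² to the remainder.
  leading term b: no divisor's leading term divides it; move 41/48b to the remainder.
  leading term 1: no divisor's leading term divides it; move -15/8 to the remainder.
  remainder 1/24b² + 41/48b - 15/8 ≠ 0; add h_5 = 1/24b² + 41/48b - 15/8 to the basis.

S(f_1,h_4): lcm = ab. S = ⅙b³ + 5/12b² - 7/2b + 4.
  leading term b³: subtract (4b)·h_5 from ⅙b³ + 5/12b² - 7/2b + 4 → -3b² + 4b + 4
  leading term b²: subtract (-72)·h_5 from -3b² + 4b + 4 → 131/2b - 131
  leading term b: no divisor's leading term divides it; move 131/2b to the remainder.
  leading term 1: no divisor's leading term divides it; move -131 to the remainder.
  remainder 131/2b - 131 ≠ 0; add h_6 = 131/2b - 131 to the basis.

The other S-polynomials (S(f_2,f_3), S(f_2,h_4), S(f_3,h_4), S(f_1,h_5), S(f_2,h_5), S(f_3,h_5), S(h_4,h_5), S(f_1,h_6), S(f_2,h_6), S(f_3,h_6), S(h_4,h_6), S(h_5,h_6)) all reduce to 0 modulo the current basis, so we have a Gröbner basis.
Inter-reduce: drop elements whose leading term is divisible by another's, tail-reduce, and make monic.
Reduced Gröbner basis: {a + 2, b - 2}.

The lex basis is triangular: the last element involves only b. Solving b - 2 = 0 gives b ∈ {2}; substituting each value into the earlier elements determines the remaining variables.
  b = 2: the earlier basis element becomes a + 2 = 0, giving a = -2 — point (-2, 2).
A lex Gröbner basis triangularizes the system, enabling back-substitution.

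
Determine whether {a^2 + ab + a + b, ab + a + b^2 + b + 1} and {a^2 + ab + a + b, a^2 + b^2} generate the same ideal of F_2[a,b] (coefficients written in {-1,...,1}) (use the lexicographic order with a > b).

For a fixed monomial order, each ideal has a unique reduced Gröbner basis; comparing bases decides equality.
Buchberger on the first generating set:
f_1 = a^2 + ab + a + b, LT = a^2.
f_2 = ab + a + b^2 + b + 1, LT = ab.

S(f_1,f_2): lcm = a^2b. S = a^2 + a + b^2.
  leading term a^2: subtract (1)·f_1 from a^2 + a + b^2 → ab + b^2 + b
  leading term ab: subtract (1)·f_2 from ab + b^2 + b → a + 1
  leading term a: no divisor's leading term divides it; move a to the remainder.
  leading term 1: no divisor's leading term divides it; move 1 to the remainder.
  remainder a + 1 ≠ 0; add g_3 = a + 1 to the basis.

S(f_1,g_3): lcm = a^2. S = ab + b.
  leading term ab: subtract (1)·f_2 from ab + b → a + b^2 + 1
  leading term a: subtract (1)·g_3 from a + b^2 + 1 → b^2
  leading term b^2: no divisor's leading term divides it; move b^2 to the remainder.
  remainder b^2 ≠ 0; add g_4 = b^2 to the basis.

The other S-polynomials (S(f_2,g_3), S(f_1,g_4), S(f_2,g_4), S(g_3,g_4)) all reduce to 0 modulo the current basis, so we have a Gröbner basis.
Inter-reduce: drop elements whose leading term is divisible by another's, tail-reduce, and make monic.
Reduced Gröbner basis: {a + 1, b^2}.

Buchberger on the second generating set:
h_1 = a^2 + ab + a + b, LT = a^2.
h_2 = a^2 + b^2, LT = a^2.

S(h_1,h_2): lcm = a^2. S = ab + a + b^2 + b.
  leading term ab: no divisor's leading term divides it; move ab to the remainder.
  leading term a: no divisor's leading term divides it; move a to the remainder.
  leading term b^2: no divisor's leading term divides it; move b^2 to the remainder.
  leading term b: no divisor's leading term divides it; move b to the remainder.
  remainder ab + a + b^2 + b ≠ 0; add k_3 = ab + a + b^2 + b to the basis.

The other S-polynomials (S(h_1,k_3), S(h_2,k_3)) all reduce to 0 modulo the current basis, so we have a Gröbner basis.
Inter-reduce: drop elements whose leading term is divisible by another's, tail-reduce, and make monic.
Reduced Gröbner basis: {a^2 + b^2, ab + a + b^2 + b}.

The bases are distinct; the ideals are different.

No, the ideals differ.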